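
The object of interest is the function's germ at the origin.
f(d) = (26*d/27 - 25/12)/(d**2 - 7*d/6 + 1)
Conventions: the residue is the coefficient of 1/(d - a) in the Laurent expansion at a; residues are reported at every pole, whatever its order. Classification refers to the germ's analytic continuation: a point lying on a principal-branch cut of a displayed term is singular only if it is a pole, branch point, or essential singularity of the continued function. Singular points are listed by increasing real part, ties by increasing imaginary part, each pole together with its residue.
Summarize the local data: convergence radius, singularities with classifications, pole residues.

Denominator factor (d**2 - 7*d/6 + 1): discriminant -95/36, complex-conjugate roots (7/12) + ((1/12)*sqrt(95))*i and (7/12) - ((1/12)*sqrt(95))*i; poles of order 1, moduli 1 and 1.
The radius of convergence is the smallest modulus among the singular points: 1.
The factor d**2 - 7*d/6 + 1 splits as (d - a)(d - a') with a = (7/12) - ((1/12)*sqrt(95))*i, a' = (7/12) + ((1/12)*sqrt(95))*i. At the order-1 pole a set g(d) = (d - a)*f(d) = [26*d/27 - 25/12] / (d - a').
Simple pole: residue = g(a) at a = (7/12) - ((1/12)*sqrt(95))*i, which is (13/27) - ((493/5130)*sqrt(95))*i.
The factor d**2 - 7*d/6 + 1 splits as (d - a)(d - a') with a = (7/12) + ((1/12)*sqrt(95))*i, a' = (7/12) - ((1/12)*sqrt(95))*i. At the order-1 pole a set g(d) = (d - a)*f(d) = [26*d/27 - 25/12] / (d - a').
Simple pole: residue = g(a) at a = (7/12) + ((1/12)*sqrt(95))*i, which is (13/27) + ((493/5130)*sqrt(95))*i.
List the singular points by increasing real part (a conjugate pair: the negative imaginary part first).

Radius of convergence at 0: 1.
At (7/12) - ((1/12)*sqrt(95))*i: a pole of order 1; residue (13/27) - ((493/5130)*sqrt(95))*i.
At (7/12) + ((1/12)*sqrt(95))*i: a pole of order 1; residue (13/27) + ((493/5130)*sqrt(95))*i.


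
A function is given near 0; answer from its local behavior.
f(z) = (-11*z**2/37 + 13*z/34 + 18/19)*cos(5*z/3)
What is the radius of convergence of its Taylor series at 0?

The radius of convergence is infinite.

The factor cos(5*z/3) is entire and contributes no finite singular point.
The polynomial part has no poles.
No finite singular points: the Taylor series at 0 converges everywhere.


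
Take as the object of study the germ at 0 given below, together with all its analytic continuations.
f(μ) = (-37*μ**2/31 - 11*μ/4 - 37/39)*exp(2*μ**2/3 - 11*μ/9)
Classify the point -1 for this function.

There is no denominator, hence no pole anywhere.
The factor exp(2*μ**2/3 - 11*μ/9) is entire.
So the germ continues analytically to -1.

The point is a regular point.


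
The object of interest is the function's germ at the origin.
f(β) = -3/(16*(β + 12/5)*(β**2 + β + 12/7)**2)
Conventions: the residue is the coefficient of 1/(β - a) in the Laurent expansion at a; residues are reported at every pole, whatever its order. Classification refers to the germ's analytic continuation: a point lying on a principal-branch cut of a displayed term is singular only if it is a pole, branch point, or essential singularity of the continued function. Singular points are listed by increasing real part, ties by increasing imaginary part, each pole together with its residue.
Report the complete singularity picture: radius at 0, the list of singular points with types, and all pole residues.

Radius of convergence at 0: (2/7)*sqrt(21).
At -12/5: a pole of order 1; residue -30625/4205568.
At (-1/2) - ((1/14)*sqrt(287))*i: a pole of order 2; residue (30625/8411136) - ((13038655/14139119616)*sqrt(287))*i.
At (-1/2) + ((1/14)*sqrt(287))*i: a pole of order 2; residue (30625/8411136) + ((13038655/14139119616)*sqrt(287))*i.

Denominator factor (β**2 + β + 12/7)^2: discriminant -41/7, complex-conjugate roots (-1/2) + ((1/14)*sqrt(287))*i and (-1/2) - ((1/14)*sqrt(287))*i; poles of order 2, moduli (2/7)*sqrt(21) and (2/7)*sqrt(21).
Denominator factor (β + 12/5): pole of order 1 at -12/5, modulus 12/5.
The radius of convergence is the smallest modulus among the singular points: (2/7)*sqrt(21).
At the order-1 pole -12/5 set g(β) = (β - (-12/5))*f(β) = -3/(16*(β**2 + β + 12/7)**2).
Simple pole: residue = g(a) at a = -12/5, which is -30625/4205568.
The factor β**2 + β + 12/7 splits as (β - a)(β - a') with a = (-1/2) - ((1/14)*sqrt(287))*i, a' = (-1/2) + ((1/14)*sqrt(287))*i. At the order-2 pole a set g(β) = (β - a)^2*f(β) = [-3/(16*(β + 12/5))] / (β - a')^2.
Order-2 pole: residue = g'(a); g'((-1/2) - ((1/14)*sqrt(287))*i) = (30625/8411136) - ((13038655/14139119616)*sqrt(287))*i, so the residue is (30625/8411136) - ((13038655/14139119616)*sqrt(287))*i.
The factor β**2 + β + 12/7 splits as (β - a)(β - a') with a = (-1/2) + ((1/14)*sqrt(287))*i, a' = (-1/2) - ((1/14)*sqrt(287))*i. At the order-2 pole a set g(β) = (β - a)^2*f(β) = [-3/(16*(β + 12/5))] / (β - a')^2.
Order-2 pole: residue = g'(a); g'((-1/2) + ((1/14)*sqrt(287))*i) = (30625/8411136) + ((13038655/14139119616)*sqrt(287))*i, so the residue is (30625/8411136) + ((13038655/14139119616)*sqrt(287))*i.
List the singular points by increasing real part (a conjugate pair: the negative imaginary part first).


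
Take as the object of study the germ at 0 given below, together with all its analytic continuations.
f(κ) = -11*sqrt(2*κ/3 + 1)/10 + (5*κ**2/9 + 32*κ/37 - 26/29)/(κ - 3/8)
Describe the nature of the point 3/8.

The denominator factor κ - 3/8 vanishes at 3/8 and appears to the power 1; the numerator there equals -33931/68672, nonzero, and no other factor vanishes.
The branch terms are analytic at this point.
Hence a pole whose order is the multiplicity, 1.

The point is a pole of order 1.


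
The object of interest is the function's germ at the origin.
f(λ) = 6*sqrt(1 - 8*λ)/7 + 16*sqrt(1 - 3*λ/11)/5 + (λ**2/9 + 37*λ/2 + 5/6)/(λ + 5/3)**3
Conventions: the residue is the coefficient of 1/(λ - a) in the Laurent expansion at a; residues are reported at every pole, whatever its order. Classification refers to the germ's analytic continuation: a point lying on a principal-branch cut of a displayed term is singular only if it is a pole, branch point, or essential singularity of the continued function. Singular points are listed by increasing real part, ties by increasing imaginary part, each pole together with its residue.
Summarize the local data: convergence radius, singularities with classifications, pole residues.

Denominator factor (λ + 5/3)^3: pole of order 3 at -5/3, modulus 5/3.
Branch term (16/5)*sqrt(1 - λ/(11/3)): its argument vanishes at λ = 11/3, a square-root branch point, modulus 11/3.
Branch term (6/7)*sqrt(1 - λ/(1/8)): its argument vanishes at λ = 1/8, a square-root branch point, modulus 1/8.
The radius of convergence is the smallest modulus among the singular points: 1/8.
The branch terms are analytic at -5/3 and contribute nothing to the residue; only the rational part matters.
At the order-3 pole -5/3 set g(λ) = (λ - (-5/3))^3*(rational part) = λ**2/9 + 37*λ/2 + 5/6.
Order-3 pole: residue = g''(a)/2; g''(-5/3) = 2/9, so the residue is 1/9.
List the singular points by increasing real part (a conjugate pair: the negative imaginary part first).

Radius of convergence at 0: 1/8.
At -5/3: a pole of order 3; residue 1/9.
At 1/8: an algebraic (square-root) branch point.
At 11/3: an algebraic (square-root) branch point.


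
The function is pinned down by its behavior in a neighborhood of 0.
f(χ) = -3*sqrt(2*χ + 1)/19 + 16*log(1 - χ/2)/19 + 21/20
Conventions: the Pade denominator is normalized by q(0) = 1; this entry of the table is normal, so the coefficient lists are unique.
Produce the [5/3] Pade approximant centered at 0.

The Pade approximant has numerator coefficients [339/380, 16802373461/12020467952, -69271059853/84143275664, -507553725179/504859653984, 232060571/1502558494, -632978501/841432756640]; denominator coefficients [1, 350465955/158164052, 603049425/1107148364, -1284846715/2214296728].

Taylor coefficients needed (expand at 0): a_0 = 339/380, a_1 = -11/19, a_2 = -1/38, a_3 = -13/114, a_4 = 13/152, a_5 = -109/760, a_6 = 187/912, a_7 = -695/2128, a_8 = 643/1216.
Write the denominator as Q(χ) = 1 + q1*χ + q2*χ^2 + q3*χ^3. Requiring Q*f - P = O(χ^9) with deg P <= 5 kills the coefficients of χ^6..χ^8 in Q*f:
  χ^6: a_6 + q1*a_5 + q2*a_4 + q3*a_3 = 0, i.e. 187/912 + (-109/760)*q1 + (13/152)*q2 + (-13/114)*q3 = 0.
  χ^7: a_7 + q1*a_6 + q2*a_5 + q3*a_4 = 0, i.e. -695/2128 + (187/912)*q1 + (-109/760)*q2 + (13/152)*q3 = 0.
  χ^8: a_8 + q1*a_7 + q2*a_6 + q3*a_5 = 0, i.e. 643/1216 + (-695/2128)*q1 + (187/912)*q2 + (-109/760)*q3 = 0.
Solving this linear system: q1 = 350465955/158164052, q2 = 603049425/1107148364, q3 = -1284846715/2214296728.
The numerator is Q*f truncated at degree 5: P0 = a_0 = 339/380; P1 = a_1 + q1*a_0 = 16802373461/12020467952; P2 = a_2 + q1*a_1 + q2*a_0 = -69271059853/84143275664; P3 = a_3 + q1*a_2 + q2*a_1 + q3*a_0 = -507553725179/504859653984; P4 = a_4 + q1*a_3 + q2*a_2 + q3*a_1 = 232060571/1502558494; P5 = a_5 + q1*a_4 + q2*a_3 + q3*a_2 = -632978501/841432756640.


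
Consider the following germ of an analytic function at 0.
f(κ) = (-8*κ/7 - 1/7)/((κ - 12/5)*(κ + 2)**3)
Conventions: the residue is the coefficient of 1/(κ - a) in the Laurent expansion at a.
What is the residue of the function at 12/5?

The residue is -2525/74536.

At the order-1 pole 12/5 set g(κ) = (κ - (12/5))*f(κ) = (-8*κ/7 - 1/7)/(κ + 2)**3.
Simple pole: residue = g(a) at a = 12/5, which is -2525/74536.


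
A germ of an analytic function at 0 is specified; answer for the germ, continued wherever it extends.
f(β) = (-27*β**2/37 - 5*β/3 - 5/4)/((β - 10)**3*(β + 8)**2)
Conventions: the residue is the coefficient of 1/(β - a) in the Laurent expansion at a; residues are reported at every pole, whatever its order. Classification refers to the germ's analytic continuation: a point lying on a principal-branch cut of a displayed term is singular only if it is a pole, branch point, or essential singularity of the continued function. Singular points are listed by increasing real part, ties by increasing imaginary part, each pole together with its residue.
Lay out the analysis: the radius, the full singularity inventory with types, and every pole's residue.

Radius of convergence at 0: 8.
At -8: a pole of order 2; residue -11293/15536448.
At 10: a pole of order 3; residue 11293/15536448.

Denominator factor (β + 8)^2: pole of order 2 at -8, modulus 8.
Denominator factor (β - 10)^3: pole of order 3 at 10, modulus 10.
The radius of convergence is the smallest modulus among the singular points: 8.
At the order-2 pole -8 set g(β) = (β - (-8))^2*f(β) = (-27*β**2/37 - 5*β/3 - 5/4)/(β - 10)**3.
Order-2 pole: residue = g'(a); g'(-8) = -11293/15536448, so the residue is -11293/15536448.
At the order-3 pole 10 set g(β) = (β - (10))^3*f(β) = (-27*β**2/37 - 5*β/3 - 5/4)/(β + 8)**2.
Order-3 pole: residue = g''(a)/2; g''(10) = 11293/7768224, so the residue is 11293/15536448.
List the singular points by increasing real part (a conjugate pair: the negative imaginary part first).


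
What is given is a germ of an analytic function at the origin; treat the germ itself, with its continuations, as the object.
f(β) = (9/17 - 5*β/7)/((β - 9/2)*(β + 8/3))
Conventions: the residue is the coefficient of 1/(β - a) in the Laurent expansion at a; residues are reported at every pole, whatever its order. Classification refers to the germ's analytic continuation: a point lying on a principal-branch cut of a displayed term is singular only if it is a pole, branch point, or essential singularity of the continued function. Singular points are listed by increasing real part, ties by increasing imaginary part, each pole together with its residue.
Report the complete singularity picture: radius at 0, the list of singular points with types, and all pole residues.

Radius of convergence at 0: 8/3.
At -8/3: a pole of order 1; residue -1738/5117.
At 9/2: a pole of order 1; residue -1917/5117.

Denominator factor (β + 8/3): pole of order 1 at -8/3, modulus 8/3.
Denominator factor (β - 9/2): pole of order 1 at 9/2, modulus 9/2.
The radius of convergence is the smallest modulus among the singular points: 8/3.
At the order-1 pole -8/3 set g(β) = (β - (-8/3))*f(β) = (9/17 - 5*β/7)/(β - 9/2).
Simple pole: residue = g(a) at a = -8/3, which is -1738/5117.
At the order-1 pole 9/2 set g(β) = (β - (9/2))*f(β) = (9/17 - 5*β/7)/(β + 8/3).
Simple pole: residue = g(a) at a = 9/2, which is -1917/5117.
List the singular points by increasing real part (a conjugate pair: the negative imaginary part first).


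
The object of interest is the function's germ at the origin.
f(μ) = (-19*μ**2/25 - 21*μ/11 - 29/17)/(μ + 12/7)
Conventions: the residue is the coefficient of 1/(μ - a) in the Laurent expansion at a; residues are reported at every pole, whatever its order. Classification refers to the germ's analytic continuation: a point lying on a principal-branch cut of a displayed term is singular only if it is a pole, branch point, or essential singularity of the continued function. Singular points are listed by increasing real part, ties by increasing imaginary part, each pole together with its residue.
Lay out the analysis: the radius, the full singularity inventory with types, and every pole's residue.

Denominator factor (μ + 12/7): pole of order 1 at -12/7, modulus 12/7.
The radius of convergence is the smallest modulus among the singular points: 12/7.
At the order-1 pole -12/7 set g(μ) = (μ - (-12/7))*f(μ) = -19*μ**2/25 - 21*μ/11 - 29/17.
Simple pole: residue = g(a) at a = -12/7, which is -152707/229075.

Radius of convergence at 0: 12/7.
At -12/7: a pole of order 1; residue -152707/229075.


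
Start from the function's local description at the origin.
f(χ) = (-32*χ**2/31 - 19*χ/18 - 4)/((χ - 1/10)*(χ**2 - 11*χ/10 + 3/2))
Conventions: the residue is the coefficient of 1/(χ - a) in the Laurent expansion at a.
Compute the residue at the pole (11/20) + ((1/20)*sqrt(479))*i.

The residue is (74513/78120) + ((76847/1207080)*sqrt(479))*i.


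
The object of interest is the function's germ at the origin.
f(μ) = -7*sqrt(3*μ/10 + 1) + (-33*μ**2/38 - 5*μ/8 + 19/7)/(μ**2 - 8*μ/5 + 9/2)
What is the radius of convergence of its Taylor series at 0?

Denominator factor (μ**2 - 8*μ/5 + 9/2): discriminant -386/25, complex-conjugate roots (4/5) + ((1/10)*sqrt(386))*i and (4/5) - ((1/10)*sqrt(386))*i; poles of order 1, moduli (3/2)*sqrt(2) and (3/2)*sqrt(2).
Branch term (-7)*sqrt(1 - μ/(-10/3)): its argument vanishes at μ = -10/3, a square-root branch point, modulus 10/3.
The radius of convergence is the smallest modulus among the singular points: (3/2)*sqrt(2).

The radius of convergence is (3/2)*sqrt(2).


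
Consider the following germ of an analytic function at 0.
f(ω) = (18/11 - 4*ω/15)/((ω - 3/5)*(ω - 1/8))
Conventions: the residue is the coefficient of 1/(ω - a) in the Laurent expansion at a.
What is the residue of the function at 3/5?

At the order-1 pole 3/5 set g(ω) = (ω - (3/5))*f(ω) = (18/11 - 4*ω/15)/(ω - 1/8).
Simple pole: residue = g(a) at a = 3/5, which is 3248/1045.

The residue is 3248/1045.


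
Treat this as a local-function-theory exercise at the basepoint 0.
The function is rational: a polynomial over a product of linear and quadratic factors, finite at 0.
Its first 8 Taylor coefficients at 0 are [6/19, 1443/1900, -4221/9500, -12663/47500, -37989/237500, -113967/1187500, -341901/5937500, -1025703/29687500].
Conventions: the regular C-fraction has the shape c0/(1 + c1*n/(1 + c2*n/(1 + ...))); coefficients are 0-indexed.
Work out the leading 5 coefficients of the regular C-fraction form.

Taylor coefficients (read off): a_0 = 6/19, a_1 = 1443/1900, a_2 = -4221/9500, a_3 = -12663/47500, a_4 = -37989/237500.
c0 = a_0 = 6/19. Peel one level at a time: if S = 1 + c*n/S' with S'(0) = 1, then c is the n-coefficient of S and S' = c*n/(S - 1).
S_1 = c0/f = 1 + (-481/200)*n + (287641/40000)*n^2 + ...; c1 = -481/200.
S_2 = c1*n/(S_1 - 1) = 1 + (287641/96200)*n + (160398/231361)*n^2 + ...; c2 = 287641/96200.
S_3 = c2*n/(S_2 - 1) = 1 + (-1688400/7281859)*n + (-50652000/229189321)*n^2 + ...; c3 = -1688400/7281859.
S_4 = c3*n/(S_3 - 1) = 1 + (-14430/15139)*n + ...; c4 = -14430/15139.

The regular C-fraction coefficients are [6/19, -481/200, 287641/96200, -1688400/7281859, -14430/15139].


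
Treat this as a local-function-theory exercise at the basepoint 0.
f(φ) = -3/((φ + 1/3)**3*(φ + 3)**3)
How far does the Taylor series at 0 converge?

Denominator factor (φ + 3)^3: pole of order 3 at -3, modulus 3.
Denominator factor (φ + 1/3)^3: pole of order 3 at -1/3, modulus 1/3.
The radius of convergence is the smallest modulus among the singular points: 1/3.

The radius of convergence is 1/3.


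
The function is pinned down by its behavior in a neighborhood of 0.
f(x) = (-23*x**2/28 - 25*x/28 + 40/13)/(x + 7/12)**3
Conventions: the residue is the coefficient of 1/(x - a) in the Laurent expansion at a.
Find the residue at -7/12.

The residue is -23/28.

At the order-3 pole -7/12 set g(x) = (x - (-7/12))^3*f(x) = -23*x**2/28 - 25*x/28 + 40/13.
Order-3 pole: residue = g''(a)/2; g''(-7/12) = -23/14, so the residue is -23/28.


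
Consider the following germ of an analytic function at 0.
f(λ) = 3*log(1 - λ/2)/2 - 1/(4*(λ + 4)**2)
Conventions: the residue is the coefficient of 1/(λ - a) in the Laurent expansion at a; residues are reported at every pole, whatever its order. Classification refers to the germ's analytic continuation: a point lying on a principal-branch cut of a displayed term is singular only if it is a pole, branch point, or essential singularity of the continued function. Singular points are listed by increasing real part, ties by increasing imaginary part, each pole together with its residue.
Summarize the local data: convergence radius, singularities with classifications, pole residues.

Denominator factor (λ + 4)^2: pole of order 2 at -4, modulus 4.
Branch term (3/2)*log(1 - λ/(2)): its argument vanishes at λ = 2, a logarithmic branch point, modulus 2.
The radius of convergence is the smallest modulus among the singular points: 2.
The branch term is analytic at -4 and contributes nothing to the residue; only the rational part matters.
At the order-2 pole -4 set g(λ) = (λ - (-4))^2*(rational part) = -1/4.
Order-2 pole: residue = g'(a); g'(-4) = 0, so the residue is 0.
List the singular points by increasing real part (a conjugate pair: the negative imaginary part first).

Radius of convergence at 0: 2.
At -4: a pole of order 2; residue 0.
At 2: a logarithmic branch point.


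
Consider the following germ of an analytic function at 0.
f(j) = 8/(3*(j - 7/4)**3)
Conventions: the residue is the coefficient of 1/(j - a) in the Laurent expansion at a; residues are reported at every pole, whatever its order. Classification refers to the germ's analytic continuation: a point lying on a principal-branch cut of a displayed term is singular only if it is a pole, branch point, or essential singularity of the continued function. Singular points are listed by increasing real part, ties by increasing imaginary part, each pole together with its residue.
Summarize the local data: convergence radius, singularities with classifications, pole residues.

Radius of convergence at 0: 7/4.
At 7/4: a pole of order 3; residue 0.

Denominator factor (j - 7/4)^3: pole of order 3 at 7/4, modulus 7/4.
The radius of convergence is the smallest modulus among the singular points: 7/4.
At the order-3 pole 7/4 set g(j) = (j - (7/4))^3*f(j) = 8/3.
Order-3 pole: residue = g''(a)/2; g''(7/4) = 0, so the residue is 0.


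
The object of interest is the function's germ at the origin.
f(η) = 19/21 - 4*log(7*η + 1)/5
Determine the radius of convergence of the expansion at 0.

Branch term (-4/5)*log(1 - η/(-1/7)): its argument vanishes at η = -1/7, a logarithmic branch point, modulus 1/7.
The radius of convergence is the smallest modulus among the singular points: 1/7.

The radius of convergence is 1/7.


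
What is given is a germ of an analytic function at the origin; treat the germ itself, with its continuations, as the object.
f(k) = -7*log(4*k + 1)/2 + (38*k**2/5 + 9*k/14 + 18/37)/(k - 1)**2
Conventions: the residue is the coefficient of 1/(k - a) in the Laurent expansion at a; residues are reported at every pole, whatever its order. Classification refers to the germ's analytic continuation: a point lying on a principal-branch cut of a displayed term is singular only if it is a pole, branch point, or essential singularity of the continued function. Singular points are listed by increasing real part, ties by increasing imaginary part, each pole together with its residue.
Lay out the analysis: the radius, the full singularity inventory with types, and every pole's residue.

Denominator factor (k - 1)^2: pole of order 2 at 1, modulus 1.
Branch term (-7/2)*log(1 - k/(-1/4)): its argument vanishes at k = -1/4, a logarithmic branch point, modulus 1/4.
The radius of convergence is the smallest modulus among the singular points: 1/4.
The branch term is analytic at 1 and contributes nothing to the residue; only the rational part matters.
At the order-2 pole 1 set g(k) = (k - (1))^2*(rational part) = 38*k**2/5 + 9*k/14 + 18/37.
Order-2 pole: residue = g'(a); g'(1) = 1109/70, so the residue is 1109/70.
List the singular points by increasing real part (a conjugate pair: the negative imaginary part first).

Radius of convergence at 0: 1/4.
At -1/4: a logarithmic branch point.
At 1: a pole of order 2; residue 1109/70.


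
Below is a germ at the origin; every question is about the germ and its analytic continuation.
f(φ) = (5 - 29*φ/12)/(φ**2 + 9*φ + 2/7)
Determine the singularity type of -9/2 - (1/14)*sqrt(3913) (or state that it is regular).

The denominator factor φ**2 + 9*φ + 2/7 vanishes at -9/2 - (1/14)*sqrt(3913) and appears to the power 1; the numerator there equals 127/8 + (29/168)*sqrt(3913), nonzero, and no other factor vanishes.
Hence a pole whose order is the multiplicity, 1.

The point is a pole of order 1.


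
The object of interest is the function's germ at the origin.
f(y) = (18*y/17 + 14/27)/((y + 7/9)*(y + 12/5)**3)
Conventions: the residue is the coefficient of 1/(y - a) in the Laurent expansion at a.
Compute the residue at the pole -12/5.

The residue is 472500/6613289.

At the order-3 pole -12/5 set g(y) = (y - (-12/5))^3*f(y) = (18*y/17 + 14/27)/(y + 7/9).
Order-3 pole: residue = g''(a)/2; g''(-12/5) = 945000/6613289, so the residue is 472500/6613289.


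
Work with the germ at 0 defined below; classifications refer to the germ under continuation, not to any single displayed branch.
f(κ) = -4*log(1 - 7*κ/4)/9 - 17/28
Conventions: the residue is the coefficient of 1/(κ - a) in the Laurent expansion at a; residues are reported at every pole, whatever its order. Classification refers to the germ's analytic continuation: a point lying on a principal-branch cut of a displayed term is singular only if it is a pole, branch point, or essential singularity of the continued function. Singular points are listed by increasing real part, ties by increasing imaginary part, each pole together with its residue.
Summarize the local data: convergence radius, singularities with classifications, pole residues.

Radius of convergence at 0: 4/7.
At 4/7: a logarithmic branch point.

Branch term (-4/9)*log(1 - κ/(4/7)): its argument vanishes at κ = 4/7, a logarithmic branch point, modulus 4/7.
The radius of convergence is the smallest modulus among the singular points: 4/7.


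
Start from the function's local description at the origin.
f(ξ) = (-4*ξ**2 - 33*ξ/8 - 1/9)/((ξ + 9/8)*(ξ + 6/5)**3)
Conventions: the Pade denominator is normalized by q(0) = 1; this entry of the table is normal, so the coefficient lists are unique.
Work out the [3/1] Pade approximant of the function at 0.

Taylor coefficients needed (expand at 0): a_0 = -125/2187, a_1 = -303625/157464, a_2 = 13386625/2834352, a_3 = -192969875/25509168, a_4 = 4599433625/459165024.
Write the denominator as Q(ξ) = 1 + q1*ξ. Requiring Q*f - P = O(ξ^5) with deg P <= 3 kills the coefficients of ξ^4..ξ^4 in Q*f:
  ξ^4: a_4 + q1*a_3 = 0, i.e. 4599433625/459165024 + (-192969875/25509168)*q1 = 0.
Solving this linear system: q1 = 36795469/27787662.
The numerator is Q*f truncated at degree 3: P0 = a_0 = -125/2187; P1 = a_1 + q1*a_0 = -54124617875/27009607464; P2 = a_2 + q1*a_1 = 25115604625/11575546056; P3 = a_3 + q1*a_2 = -546194800625/416719658016.

The Pade approximant has numerator coefficients [-125/2187, -54124617875/27009607464, 25115604625/11575546056, -546194800625/416719658016]; denominator coefficients [1, 36795469/27787662].


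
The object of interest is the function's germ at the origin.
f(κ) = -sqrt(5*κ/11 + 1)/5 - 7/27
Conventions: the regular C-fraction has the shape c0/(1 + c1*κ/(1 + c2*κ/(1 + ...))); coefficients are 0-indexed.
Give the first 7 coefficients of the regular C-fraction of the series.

Taylor coefficients (expand at 0): a_0 = -62/135, a_1 = -1/22, a_2 = 5/968, a_3 = -25/21296, a_4 = 625/1874048, a_5 = -4375/41229056, a_6 = 65625/1814078464.
c0 = a_0 = -62/135. Peel one level at a time: if S = 1 + c*κ/S' with S'(0) = 1, then c is the κ-coefficient of S and S' = c*κ/(S - 1).
S_1 = c0/f = 1 + (-135/1364)*κ + (19575/930248)*κ^2 + ...; c1 = -135/1364.
S_2 = c1*κ/(S_1 - 1) = 1 + (145/682)*κ + (-25/1936)*κ^2 + ...; c2 = 145/682.
S_3 = c2*κ/(S_2 - 1) = 1 + (155/2552)*κ + (-65875/6512704)*κ^2 + ...; c3 = 155/2552.
S_4 = c3*κ/(S_3 - 1) = 1 + (425/2552)*κ + (-25/1936)*κ^2 + ...; c4 = 425/2552.
S_5 = c4*κ/(S_4 - 1) = 1 + (29/374)*κ + (-406/34969)*κ^2 + ...; c5 = 29/374.
S_6 = c5*κ/(S_5 - 1) = 1 + (28/187)*κ + ...; c6 = 28/187.

The regular C-fraction coefficients are [-62/135, -135/1364, 145/682, 155/2552, 425/2552, 29/374, 28/187].


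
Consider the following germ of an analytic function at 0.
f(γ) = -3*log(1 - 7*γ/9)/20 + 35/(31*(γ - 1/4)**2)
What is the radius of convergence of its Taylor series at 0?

Denominator factor (γ - 1/4)^2: pole of order 2 at 1/4, modulus 1/4.
Branch term (-3/20)*log(1 - γ/(9/7)): its argument vanishes at γ = 9/7, a logarithmic branch point, modulus 9/7.
The radius of convergence is the smallest modulus among the singular points: 1/4.

The radius of convergence is 1/4.


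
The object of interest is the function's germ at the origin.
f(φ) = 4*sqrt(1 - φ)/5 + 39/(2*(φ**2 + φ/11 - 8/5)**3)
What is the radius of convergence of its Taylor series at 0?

The radius of convergence is 1.

Denominator factor (φ**2 + φ/11 - 8/5)^3: discriminant 3877/605, real irrational roots -1/22 + (1/110)*sqrt(19385) and -1/22 - (1/110)*sqrt(19385); poles of order 3, moduli -1/22 + (1/110)*sqrt(19385) and 1/22 + (1/110)*sqrt(19385).
Branch term (4/5)*sqrt(1 - φ/(1)): its argument vanishes at φ = 1, a square-root branch point, modulus 1.
The radius of convergence is the smallest modulus among the singular points: 1.


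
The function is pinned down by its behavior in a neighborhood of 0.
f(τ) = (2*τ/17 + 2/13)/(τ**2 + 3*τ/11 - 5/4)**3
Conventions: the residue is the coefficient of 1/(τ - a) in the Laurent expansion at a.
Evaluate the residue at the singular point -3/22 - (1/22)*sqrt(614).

The factor τ**2 + 3*τ/11 - 5/4 splits as (τ - a)(τ - a') with a = -3/22 - (1/22)*sqrt(614), a' = -3/22 + (1/22)*sqrt(614). At the order-3 pole a set g(τ) = (τ - a)^3*f(τ) = [2*τ/17 + 2/13] / (τ - a')^3.
Order-3 pole: residue = g''(a)/2; g''(-3/22 - (1/22)*sqrt(614)) = -(14714205/12789023806)*sqrt(614), so the residue is -(14714205/25578047612)*sqrt(614).

The residue is -(14714205/25578047612)*sqrt(614).


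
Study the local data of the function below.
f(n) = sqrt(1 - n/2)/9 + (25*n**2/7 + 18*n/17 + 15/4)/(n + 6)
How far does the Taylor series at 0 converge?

The radius of convergence is 2.

Denominator factor (n + 6): pole of order 1 at -6, modulus 6.
Branch term (1/9)*sqrt(1 - n/(2)): its argument vanishes at n = 2, a square-root branch point, modulus 2.
The radius of convergence is the smallest modulus among the singular points: 2.


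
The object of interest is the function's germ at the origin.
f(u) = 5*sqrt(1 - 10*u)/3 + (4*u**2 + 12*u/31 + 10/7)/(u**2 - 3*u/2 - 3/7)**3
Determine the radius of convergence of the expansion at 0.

Denominator factor (u**2 - 3*u/2 - 3/7)^3: discriminant 111/28, real irrational roots 3/4 + (1/28)*sqrt(777) and 3/4 - (1/28)*sqrt(777); poles of order 3, moduli 3/4 + (1/28)*sqrt(777) and -3/4 + (1/28)*sqrt(777).
Branch term (5/3)*sqrt(1 - u/(1/10)): its argument vanishes at u = 1/10, a square-root branch point, modulus 1/10.
The radius of convergence is the smallest modulus among the singular points: 1/10.

The radius of convergence is 1/10.


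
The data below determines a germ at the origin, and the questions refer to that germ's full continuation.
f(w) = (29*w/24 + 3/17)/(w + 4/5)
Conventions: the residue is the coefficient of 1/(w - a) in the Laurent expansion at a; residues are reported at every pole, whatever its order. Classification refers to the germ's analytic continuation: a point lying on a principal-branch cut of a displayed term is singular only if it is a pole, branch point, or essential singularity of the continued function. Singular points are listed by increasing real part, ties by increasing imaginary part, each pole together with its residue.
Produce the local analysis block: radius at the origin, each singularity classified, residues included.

Denominator factor (w + 4/5): pole of order 1 at -4/5, modulus 4/5.
The radius of convergence is the smallest modulus among the singular points: 4/5.
At the order-1 pole -4/5 set g(w) = (w - (-4/5))*f(w) = 29*w/24 + 3/17.
Simple pole: residue = g(a) at a = -4/5, which is -403/510.

Radius of convergence at 0: 4/5.
At -4/5: a pole of order 1; residue -403/510.


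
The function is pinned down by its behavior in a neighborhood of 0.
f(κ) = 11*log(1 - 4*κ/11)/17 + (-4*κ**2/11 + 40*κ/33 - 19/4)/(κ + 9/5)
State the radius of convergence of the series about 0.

Denominator factor (κ + 9/5): pole of order 1 at -9/5, modulus 9/5.
Branch term (11/17)*log(1 - κ/(11/4)): its argument vanishes at κ = 11/4, a logarithmic branch point, modulus 11/4.
The radius of convergence is the smallest modulus among the singular points: 9/5.

The radius of convergence is 9/5.


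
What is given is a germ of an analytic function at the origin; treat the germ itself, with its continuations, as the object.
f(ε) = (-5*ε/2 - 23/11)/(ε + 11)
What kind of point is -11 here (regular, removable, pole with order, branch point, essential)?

The point is a pole of order 1.

The denominator factor ε + 11 vanishes at -11 and appears to the power 1; the numerator there equals 559/22, nonzero, and no other factor vanishes.
Hence a pole whose order is the multiplicity, 1.


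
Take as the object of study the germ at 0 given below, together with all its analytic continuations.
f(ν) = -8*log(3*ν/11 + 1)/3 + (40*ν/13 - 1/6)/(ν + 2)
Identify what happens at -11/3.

The point is a logarithmic branch point.

The term (-8/3)*log(1 - ν/(-11/3)) has argument 1 - -11/3/(-11/3) = 0 at -11/3: a logarithmic (infinitely-sheeted) branch point; the remaining terms are analytic or single-valued there.


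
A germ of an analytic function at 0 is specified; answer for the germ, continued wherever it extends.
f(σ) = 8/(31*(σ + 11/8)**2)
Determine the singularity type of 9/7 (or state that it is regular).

The point is a regular point.

Denominator factors: σ + 11/8 = 149/56 at σ = 9/7 — none vanishes.
So the germ continues analytically to 9/7.


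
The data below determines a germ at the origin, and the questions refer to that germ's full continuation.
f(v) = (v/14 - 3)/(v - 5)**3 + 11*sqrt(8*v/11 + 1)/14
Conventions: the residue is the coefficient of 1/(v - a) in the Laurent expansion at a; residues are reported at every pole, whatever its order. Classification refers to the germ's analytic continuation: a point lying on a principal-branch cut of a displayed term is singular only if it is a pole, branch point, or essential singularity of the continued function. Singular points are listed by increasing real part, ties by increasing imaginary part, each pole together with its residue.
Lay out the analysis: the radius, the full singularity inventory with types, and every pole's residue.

Denominator factor (v - 5)^3: pole of order 3 at 5, modulus 5.
Branch term (11/14)*sqrt(1 - v/(-11/8)): its argument vanishes at v = -11/8, a square-root branch point, modulus 11/8.
The radius of convergence is the smallest modulus among the singular points: 11/8.
The branch term is analytic at 5 and contributes nothing to the residue; only the rational part matters.
At the order-3 pole 5 set g(v) = (v - (5))^3*(rational part) = v/14 - 3.
Order-3 pole: residue = g''(a)/2; g''(5) = 0, so the residue is 0.
List the singular points by increasing real part (a conjugate pair: the negative imaginary part first).

Radius of convergence at 0: 11/8.
At -11/8: an algebraic (square-root) branch point.
At 5: a pole of order 3; residue 0.


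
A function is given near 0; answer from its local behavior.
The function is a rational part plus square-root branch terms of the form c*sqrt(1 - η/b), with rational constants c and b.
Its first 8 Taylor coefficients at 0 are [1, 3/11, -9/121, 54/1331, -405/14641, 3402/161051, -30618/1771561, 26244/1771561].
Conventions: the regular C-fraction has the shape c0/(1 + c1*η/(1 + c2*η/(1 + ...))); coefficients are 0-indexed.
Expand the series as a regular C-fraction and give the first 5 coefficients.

Taylor coefficients (read off): a_0 = 1, a_1 = 3/11, a_2 = -9/121, a_3 = 54/1331, a_4 = -405/14641.
c0 = a_0 = 1. Peel one level at a time: if S = 1 + c*η/S' with S'(0) = 1, then c is the η-coefficient of S and S' = c*η/(S - 1).
S_1 = c0/f = 1 + (-3/11)*η + (18/121)*η^2 + ...; c1 = -3/11.
S_2 = c1*η/(S_1 - 1) = 1 + (6/11)*η + (-9/121)*η^2 + ...; c2 = 6/11.
S_3 = c2*η/(S_2 - 1) = 1 + (3/22)*η + (-27/484)*η^2 + ...; c3 = 3/22.
S_4 = c3*η/(S_3 - 1) = 1 + (9/22)*η + ...; c4 = 9/22.

The regular C-fraction coefficients are [1, -3/11, 6/11, 3/22, 9/22].


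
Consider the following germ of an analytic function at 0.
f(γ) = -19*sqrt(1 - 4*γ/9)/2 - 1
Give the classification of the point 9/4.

The term (-19/2)*sqrt(1 - γ/(9/4)) has argument 1 - 9/4/(9/4) = 0 at 9/4: a square-root (algebraic, two-sheeted) branch point; the remaining terms are analytic or single-valued there.

The point is an algebraic (square-root) branch point.


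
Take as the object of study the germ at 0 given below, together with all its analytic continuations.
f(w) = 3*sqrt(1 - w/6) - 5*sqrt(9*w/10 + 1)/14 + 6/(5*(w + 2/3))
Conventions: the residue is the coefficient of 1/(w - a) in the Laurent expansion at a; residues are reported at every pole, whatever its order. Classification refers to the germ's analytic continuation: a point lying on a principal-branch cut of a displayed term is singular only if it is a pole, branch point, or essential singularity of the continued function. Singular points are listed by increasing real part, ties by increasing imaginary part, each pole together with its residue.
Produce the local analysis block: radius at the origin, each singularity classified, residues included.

Radius of convergence at 0: 2/3.
At -10/9: an algebraic (square-root) branch point.
At -2/3: a pole of order 1; residue 6/5.
At 6: an algebraic (square-root) branch point.

Denominator factor (w + 2/3): pole of order 1 at -2/3, modulus 2/3.
Branch term (3)*sqrt(1 - w/(6)): its argument vanishes at w = 6, a square-root branch point, modulus 6.
Branch term (-5/14)*sqrt(1 - w/(-10/9)): its argument vanishes at w = -10/9, a square-root branch point, modulus 10/9.
The radius of convergence is the smallest modulus among the singular points: 2/3.
The branch terms are analytic at -2/3 and contribute nothing to the residue; only the rational part matters.
At the order-1 pole -2/3 set g(w) = (w - (-2/3))*(rational part) = 6/5.
Simple pole: residue = g(a) at a = -2/3, which is 6/5.
List the singular points by increasing real part (a conjugate pair: the negative imaginary part first).


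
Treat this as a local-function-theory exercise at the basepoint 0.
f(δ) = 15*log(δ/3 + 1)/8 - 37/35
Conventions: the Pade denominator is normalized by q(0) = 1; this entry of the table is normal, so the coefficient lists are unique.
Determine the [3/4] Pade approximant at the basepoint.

The Pade approximant has numerator coefficients [-37/35, 118589/3192840, 107007/709520, 66083/3991050]; denominator coefficients [1, 6341/11403, 1997/22806, 61/19005, -5/175932].

Taylor coefficients needed (expand at 0): a_0 = -37/35, a_1 = 5/8, a_2 = -5/48, a_3 = 5/216, a_4 = -5/864, a_5 = 1/648, a_6 = -5/11664, a_7 = 5/40824.
Write the denominator as Q(δ) = 1 + q1*δ + q2*δ^2 + q3*δ^3 + q4*δ^4. Requiring Q*f - P = O(δ^8) with deg P <= 3 kills the coefficients of δ^4..δ^7 in Q*f:
  δ^4: a_4 + q1*a_3 + q2*a_2 + q3*a_1 + q4*a_0 = 0, i.e. -5/864 + (5/216)*q1 + (-5/48)*q2 + (5/8)*q3 + (-37/35)*q4 = 0.
  δ^5: a_5 + q1*a_4 + q2*a_3 + q3*a_2 + q4*a_1 = 0, i.e. 1/648 + (-5/864)*q1 + (5/216)*q2 + (-5/48)*q3 + (5/8)*q4 = 0.
  δ^6: a_6 + q1*a_5 + q2*a_4 + q3*a_3 + q4*a_2 = 0, i.e. -5/11664 + (1/648)*q1 + (-5/864)*q2 + (5/216)*q3 + (-5/48)*q4 = 0.
  δ^7: a_7 + q1*a_6 + q2*a_5 + q3*a_4 + q4*a_3 = 0, i.e. 5/40824 + (-5/11664)*q1 + (1/648)*q2 + (-5/864)*q3 + (5/216)*q4 = 0.
Solving this linear system: q1 = 6341/11403, q2 = 1997/22806, q3 = 61/19005, q4 = -5/175932.
The numerator is Q*f truncated at degree 3: P0 = a_0 = -37/35; P1 = a_1 + q1*a_0 = 118589/3192840; P2 = a_2 + q1*a_1 + q2*a_0 = 107007/709520; P3 = a_3 + q1*a_2 + q2*a_1 + q3*a_0 = 66083/3991050.


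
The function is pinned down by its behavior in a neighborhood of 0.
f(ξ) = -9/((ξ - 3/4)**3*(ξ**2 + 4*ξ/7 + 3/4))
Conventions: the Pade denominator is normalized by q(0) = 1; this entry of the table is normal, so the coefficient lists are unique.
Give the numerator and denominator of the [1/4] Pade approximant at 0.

The Pade approximant has numerator coefficients [256/9, 7168/423]; denominator coefficients [1, -2608/987, 556/329, -13184/8883, 83584/26649].

Taylor coefficients needed (expand at 0): a_0 = 256/9, a_1 = 17408/189, a_2 = 775168/3969, a_3 = 11186176/27783, a_4 = 151949312/194481, a_5 = 16969940992/12252303.
Write the denominator as Q(ξ) = 1 + q1*ξ + q2*ξ^2 + q3*ξ^3 + q4*ξ^4. Requiring Q*f - P = O(ξ^6) with deg P <= 1 kills the coefficients of ξ^2..ξ^5 in Q*f:
  ξ^2: a_2 + q1*a_1 + q2*a_0 = 0, i.e. 775168/3969 + (17408/189)*q1 + (256/9)*q2 = 0.
  ξ^3: a_3 + q1*a_2 + q2*a_1 + q3*a_0 = 0, i.e. 11186176/27783 + (775168/3969)*q1 + (17408/189)*q2 + (256/9)*q3 = 0.
  ξ^4: a_4 + q1*a_3 + q2*a_2 + q3*a_1 + q4*a_0 = 0, i.e. 151949312/194481 + (11186176/27783)*q1 + (775168/3969)*q2 + (17408/189)*q3 + (256/9)*q4 = 0.
  ξ^5: a_5 + q1*a_4 + q2*a_3 + q3*a_2 + q4*a_1 = 0, i.e. 16969940992/12252303 + (151949312/194481)*q1 + (11186176/27783)*q2 + (775168/3969)*q3 + (17408/189)*q4 = 0.
Solving this linear system: q1 = -2608/987, q2 = 556/329, q3 = -13184/8883, q4 = 83584/26649.
The numerator is Q*f truncated at degree 1: P0 = a_0 = 256/9; P1 = a_1 + q1*a_0 = 7168/423.


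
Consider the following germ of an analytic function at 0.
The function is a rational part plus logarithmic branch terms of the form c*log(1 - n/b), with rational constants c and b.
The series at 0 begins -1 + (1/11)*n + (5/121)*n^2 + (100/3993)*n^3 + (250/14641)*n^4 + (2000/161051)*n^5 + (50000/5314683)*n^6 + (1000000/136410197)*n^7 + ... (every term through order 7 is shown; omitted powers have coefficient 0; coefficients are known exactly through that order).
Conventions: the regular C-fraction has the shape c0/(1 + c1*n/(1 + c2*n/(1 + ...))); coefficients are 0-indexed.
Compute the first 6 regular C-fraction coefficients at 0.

The regular C-fraction coefficients are [-1, 1/11, -6/11, -25/198, -65/198, -24/143].

Taylor coefficients (read off): a_0 = -1, a_1 = 1/11, a_2 = 5/121, a_3 = 100/3993, a_4 = 250/14641, a_5 = 2000/161051.
c0 = a_0 = -1. Peel one level at a time: if S = 1 + c*n/S' with S'(0) = 1, then c is the n-coefficient of S and S' = c*n/(S - 1).
S_1 = c0/f = 1 + (1/11)*n + (6/121)*n^2 + ...; c1 = 1/11.
S_2 = c1*n/(S_1 - 1) = 1 + (-6/11)*n + (-25/363)*n^2 + ...; c2 = -6/11.
S_3 = c2*n/(S_2 - 1) = 1 + (-25/198)*n + (-1625/39204)*n^2 + ...; c3 = -25/198.
S_4 = c3*n/(S_3 - 1) = 1 + (-65/198)*n + (-20/363)*n^2 + ...; c4 = -65/198.
S_5 = c4*n/(S_4 - 1) = 1 + (-24/143)*n + ...; c5 = -24/143.
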